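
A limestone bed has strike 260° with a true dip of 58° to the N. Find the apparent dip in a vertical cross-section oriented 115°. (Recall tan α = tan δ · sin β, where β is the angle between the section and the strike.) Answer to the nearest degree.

43°

The section lies 35° from the strike.
tan α = tan 58° × sin 35° = 1.6003 × 0.5736 = 0.9179
apparent dip = arctan 0.9179 = 42.55°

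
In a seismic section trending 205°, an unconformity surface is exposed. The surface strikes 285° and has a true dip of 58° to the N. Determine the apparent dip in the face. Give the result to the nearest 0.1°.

57.6°

The strike is 285° and the section trends 205°; the acute angle between them is β = 80°.
tan(apparent dip) = tan 58° · sin 80° = 1.5760
apparent dip = arctan 1.5760 = 57.60°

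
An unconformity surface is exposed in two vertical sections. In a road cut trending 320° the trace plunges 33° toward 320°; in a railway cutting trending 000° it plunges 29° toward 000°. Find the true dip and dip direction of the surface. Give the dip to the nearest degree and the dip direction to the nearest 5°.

true dip 33°, dip direction 330°

Represent each trace as a vector plunging at its apparent dip toward its trend (east-north-up frame): v₁ = (-0.539, 0.642, -0.545), v₂ = (0.000, 0.875, -0.485).
The plane normal is n = v₁ × v₂ ∝ (-0.165, 0.261, 0.471).
Dip δ = arctan(|n_h|/n_z) = arctan(0.309/0.471) = 33.2°.
The horizontal component of n points toward azimuth atan2(n_x, n_y) = 328°, the dip direction.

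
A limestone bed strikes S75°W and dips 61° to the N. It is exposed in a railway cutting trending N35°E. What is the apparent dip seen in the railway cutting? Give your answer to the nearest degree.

49°

The section lies 40° from the strike.
tan α = tan 61° × sin 40° = 1.8040 × 0.6428 = 1.1596
α = arctan(1.1596) = 49.23°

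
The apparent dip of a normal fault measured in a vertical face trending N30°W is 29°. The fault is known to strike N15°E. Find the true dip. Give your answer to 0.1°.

38.1°

The section is 45° from the strike.
tan δ = tan α / sin β = tan 29° / sin 45° = 0.5543 / 0.7071 = 0.7839
true dip = arctan 0.7839 = 38.09°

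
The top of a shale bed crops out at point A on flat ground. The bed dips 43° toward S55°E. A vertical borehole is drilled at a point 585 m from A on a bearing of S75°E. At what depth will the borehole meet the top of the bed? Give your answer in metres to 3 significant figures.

The hole lies 20° from the dip direction, so the down-dip offset is 585 × cos 20° = 549.72 m.
Depth = down-dip offset × tan(dip) = 549.72 × tan 43° = 549.72 × 0.9325
Depth = 512.62 m

513 m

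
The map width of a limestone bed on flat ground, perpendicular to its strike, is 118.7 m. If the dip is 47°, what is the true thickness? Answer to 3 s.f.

True thickness t = w · sin(dip) = 118.7 × sin 47°
t = 118.7 × 0.7314 = 86.812 m

86.8 m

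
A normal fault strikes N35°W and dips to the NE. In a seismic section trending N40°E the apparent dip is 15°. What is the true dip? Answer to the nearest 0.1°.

β = acute angle between strike N35°W and section N40°E = 75°.
tan δ = tan α / sin β = tan 15° / sin 75° = 0.2679 / 0.9659 = 0.2774
true dip = arctan 0.2774 = 15.50°

15.5°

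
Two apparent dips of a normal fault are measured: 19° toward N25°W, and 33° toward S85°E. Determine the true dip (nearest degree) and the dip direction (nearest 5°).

The two traces are lines in the plane: v₁ = (sin 335°·cos 19°, cos 335°·cos 19°, −sin 19°), v₂ = (sin 95°·cos 33°, cos 95°·cos 33°, −sin 33°).
The plane normal is n = v₁ × v₂ ∝ (0.491, 0.490, 0.687).
Dip δ = arctan(|n_h|/n_z) = arctan(0.693/0.687) = 45.3°.
The horizontal component of n points toward azimuth atan2(n_x, n_y) = 45°, the dip direction.

true dip 45°, dip direction 045°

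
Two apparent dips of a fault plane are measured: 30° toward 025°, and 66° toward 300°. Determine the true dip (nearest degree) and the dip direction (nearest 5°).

true dip 66°, dip direction 310°

The two traces are lines in the plane: v₁ = (sin 25°·cos 30°, cos 25°·cos 30°, −sin 30°), v₂ = (sin 300°·cos 66°, cos 300°·cos 66°, −sin 66°).
n = v₁ × v₂ = (-0.615, 0.510, 0.351) (taken with n_z > 0).
Dip δ = arctan(|n_h|/n_z) = arctan(0.800/0.351) = 66.3°.
Dip direction = atan2(-0.615, 0.510) = 310° (azimuth of n's horizontal projection).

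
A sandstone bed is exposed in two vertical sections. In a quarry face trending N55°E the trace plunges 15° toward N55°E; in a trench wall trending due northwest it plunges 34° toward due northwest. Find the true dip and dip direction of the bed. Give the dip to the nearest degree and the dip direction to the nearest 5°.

The two traces are lines in the plane: v₁ = (sin 55°·cos 15°, cos 55°·cos 15°, −sin 15°), v₂ = (sin 315°·cos 34°, cos 315°·cos 34°, −sin 34°).
n = v₁ × v₂ = (-0.158, 0.594, 0.789) (taken with n_z > 0).
Dip δ = arctan(|n_h|/n_z) = arctan(0.615/0.789) = 37.9°.
Dip direction = azimuth of (n_x, n_y) = atan2(-0.158, 0.594) = 345°.

true dip 38°, dip direction 345°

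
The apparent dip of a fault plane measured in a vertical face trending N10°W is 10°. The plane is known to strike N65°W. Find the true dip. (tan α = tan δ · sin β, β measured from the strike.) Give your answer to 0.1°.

12.1°

The section is 55° from the strike.
tan δ = tan α / sin β = tan 10° / sin 55° = 0.1763 / 0.8192 = 0.2153
true dip = arctan 0.2153 = 12.15°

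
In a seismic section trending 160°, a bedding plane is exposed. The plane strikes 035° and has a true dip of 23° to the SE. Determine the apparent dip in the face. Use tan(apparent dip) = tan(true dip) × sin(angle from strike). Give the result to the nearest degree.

Angle between strike (035°) and section (160°): β = 55°.
tan α = tan 23° × sin 55° = 0.4245 × 0.8192 = 0.3477
α = arctan(0.3477) = 19.17°

19°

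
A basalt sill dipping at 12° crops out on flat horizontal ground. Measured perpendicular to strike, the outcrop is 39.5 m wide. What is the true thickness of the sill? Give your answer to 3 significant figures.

True thickness t = w · sin(dip) = 39.5 × sin 12°
t = 39.5 × 0.2079 = 8.213 m

8.21 m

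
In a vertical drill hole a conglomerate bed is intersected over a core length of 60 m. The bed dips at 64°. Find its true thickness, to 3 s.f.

26.3 m

True thickness t = h · cos(dip) = 60 × cos 64°
t = 60 × 0.4384 = 26.302 m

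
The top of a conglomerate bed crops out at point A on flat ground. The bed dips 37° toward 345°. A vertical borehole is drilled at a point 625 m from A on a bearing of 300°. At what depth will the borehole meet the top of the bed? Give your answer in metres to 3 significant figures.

333 m

The hole lies 45° from the dip direction, so the down-dip offset is 625 × cos 45° = 441.94 m.
Depth = down-dip offset × tan(dip) = 441.94 × tan 37° = 441.94 × 0.7536
Depth = 333.03 m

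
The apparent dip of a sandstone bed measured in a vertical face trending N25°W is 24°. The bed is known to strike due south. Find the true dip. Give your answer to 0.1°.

The section is 25° from the strike.
tan δ = tan α / sin β = tan 24° / sin 25° = 0.4452 / 0.4226 = 1.0535
true dip = arctan 1.0535 = 46.49°

46.5°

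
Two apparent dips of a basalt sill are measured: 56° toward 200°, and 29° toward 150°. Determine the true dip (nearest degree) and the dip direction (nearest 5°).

true dip 58°, dip direction 220°

The two traces are lines in the plane: v₁ = (sin 200°·cos 56°, cos 200°·cos 56°, −sin 56°), v₂ = (sin 150°·cos 29°, cos 150°·cos 29°, −sin 29°).
Cross product v₁ × v₂ gives the pole to the plane: n ∝ (-0.373, -0.455, 0.375).
Dip δ = arctan(|n_h|/n_z) = arctan(0.589/0.375) = 57.5°.
Dip direction = azimuth of (n_x, n_y) = atan2(-0.373, -0.455) = 219°.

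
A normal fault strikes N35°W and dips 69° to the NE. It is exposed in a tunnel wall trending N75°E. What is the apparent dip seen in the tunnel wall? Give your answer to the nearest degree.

The strike is N35°W and the section trends N75°E; the acute angle between them is β = 70°.
tan α = tan 69° × sin 70° = 2.6051 × 0.9397 = 2.4480
apparent dip = arctan 2.4480 = 67.78°

68°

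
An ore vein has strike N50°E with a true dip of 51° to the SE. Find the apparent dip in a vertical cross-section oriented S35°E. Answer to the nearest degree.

Angle between strike (N50°E) and section (S35°E): β = 85°.
tan α = tan 51° × sin 85° = 1.2349 × 0.9962 = 1.2302
apparent dip = arctan 1.2302 = 50.89°

51°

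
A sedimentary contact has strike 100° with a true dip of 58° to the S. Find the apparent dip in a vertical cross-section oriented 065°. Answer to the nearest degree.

43°

The section lies 35° from the strike.
tan α = tan 58° × sin 35° = 1.6003 × 0.5736 = 0.9179
apparent dip = arctan 0.9179 = 42.55°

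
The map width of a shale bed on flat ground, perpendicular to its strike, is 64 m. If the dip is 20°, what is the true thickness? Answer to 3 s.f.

True thickness t = w · sin(dip) = 64 × sin 20°
t = 64 × 0.3420 = 21.889 m

21.9 m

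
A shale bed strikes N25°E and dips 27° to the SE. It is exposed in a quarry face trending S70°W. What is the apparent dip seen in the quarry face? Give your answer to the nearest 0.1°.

The section lies 45° from the strike.
tan α = tan 27° × sin 45° = 0.5095 × 0.7071 = 0.3603
apparent dip = arctan 0.3603 = 19.81°

19.8°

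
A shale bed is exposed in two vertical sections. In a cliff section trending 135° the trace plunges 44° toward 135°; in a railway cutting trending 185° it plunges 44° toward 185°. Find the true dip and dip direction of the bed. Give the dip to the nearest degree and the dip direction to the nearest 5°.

true dip 47°, dip direction 160°

The two traces are lines in the plane: v₁ = (sin 135°·cos 44°, cos 135°·cos 44°, −sin 44°), v₂ = (sin 185°·cos 44°, cos 185°·cos 44°, −sin 44°).
The plane normal is n = v₁ × v₂ ∝ (0.144, -0.397, 0.396).
tan δ = √(n_x²+n_y²)/n_z = 0.422/0.396, so δ = 46.8°.
Dip direction = azimuth of (n_x, n_y) = atan2(0.144, -0.397) = 160°.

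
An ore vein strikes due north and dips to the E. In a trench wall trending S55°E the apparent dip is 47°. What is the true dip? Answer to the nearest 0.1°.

52.6°

The section is 55° from the strike.
tan(true dip) = tan 47° / sin 55° = 1.3091
true dip = arctan 1.3091 = 52.62°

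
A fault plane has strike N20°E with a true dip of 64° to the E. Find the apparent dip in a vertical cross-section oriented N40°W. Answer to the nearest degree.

The section lies 60° from the strike.
tan α = tan 64° × sin 60° = 2.0503 × 0.8660 = 1.7756
apparent dip = arctan 1.7756 = 60.61°

61°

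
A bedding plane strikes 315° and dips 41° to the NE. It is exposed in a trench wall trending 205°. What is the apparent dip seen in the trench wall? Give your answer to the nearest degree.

Angle between strike (315°) and section (205°): β = 70°.
tan α = tan 41° × sin 70° = 0.8693 × 0.9397 = 0.8169
apparent dip = arctan 0.8169 = 39.24°

39°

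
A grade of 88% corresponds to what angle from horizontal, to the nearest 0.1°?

tan θ = 88/100 = 0.8800
θ = arctan(0.8800) = 41.35°

41.3°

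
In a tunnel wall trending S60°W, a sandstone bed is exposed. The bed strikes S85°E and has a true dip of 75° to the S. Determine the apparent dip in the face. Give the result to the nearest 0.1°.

65.0°

The section lies 35° from the strike.
tan(apparent dip) = tan 75° · sin 35° = 2.1406
apparent dip = arctan 2.1406 = 64.96°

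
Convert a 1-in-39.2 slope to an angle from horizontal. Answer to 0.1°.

tan θ = 1/39.2 = 0.0255
θ = arctan(0.0255) = 1.46°

1.5°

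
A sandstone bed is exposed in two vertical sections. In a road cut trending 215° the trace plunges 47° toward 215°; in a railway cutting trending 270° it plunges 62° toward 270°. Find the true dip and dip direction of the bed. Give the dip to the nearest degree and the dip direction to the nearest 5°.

true dip 62°, dip direction 270°

The two traces are lines in the plane: v₁ = (sin 215°·cos 47°, cos 215°·cos 47°, −sin 47°), v₂ = (sin 270°·cos 62°, cos 270°·cos 62°, −sin 62°).
The plane normal is n = v₁ × v₂ ∝ (-0.493, 0.002, 0.262).
tan δ = √(n_x²+n_y²)/n_z = 0.493/0.262, so δ = 62.0°.
Dip direction = azimuth of (n_x, n_y) = atan2(-0.493, 0.002) = 270°.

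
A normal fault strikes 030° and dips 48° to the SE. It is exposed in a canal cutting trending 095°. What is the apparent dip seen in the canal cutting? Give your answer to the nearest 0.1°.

45.2°

The strike is 030° and the section trends 095°; the acute angle between them is β = 65°.
tan α = tan 48° × sin 65° = 1.1106 × 0.9063 = 1.0066
apparent dip = arctan 1.0066 = 45.19°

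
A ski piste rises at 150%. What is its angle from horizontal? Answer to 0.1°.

56.3°

tan θ = 150/100 = 1.5000
θ = arctan(1.5000) = 56.31°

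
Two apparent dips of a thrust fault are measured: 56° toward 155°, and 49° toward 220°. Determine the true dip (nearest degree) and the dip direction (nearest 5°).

Each apparent-dip line lies in the plane. As unit vectors (x east, y north, z up), v₁ plunges 56°→155° and v₂ plunges 49°→220°.
Cross product v₁ × v₂ gives the pole to the plane: n ∝ (0.034, -0.528, 0.332).
Dip δ = arctan(|n_h|/n_z) = arctan(0.529/0.332) = 57.9°.
Dip direction = atan2(0.034, -0.528) = 176° (azimuth of n's horizontal projection).

true dip 58°, dip direction 175°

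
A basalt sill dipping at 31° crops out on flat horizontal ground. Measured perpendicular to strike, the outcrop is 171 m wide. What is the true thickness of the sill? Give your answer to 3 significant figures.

True thickness t = w · sin(dip) = 171 × sin 31°
t = 171 × 0.5150 = 88.072 m

88.1 m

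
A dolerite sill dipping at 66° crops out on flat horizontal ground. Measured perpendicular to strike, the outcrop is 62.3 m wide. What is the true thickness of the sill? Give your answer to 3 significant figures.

56.9 m

True thickness t = w · sin(dip) = 62.3 × sin 66°
t = 62.3 × 0.9135 = 56.914 m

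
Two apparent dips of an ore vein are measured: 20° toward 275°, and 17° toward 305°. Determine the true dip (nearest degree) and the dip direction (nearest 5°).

The two traces are lines in the plane: v₁ = (sin 275°·cos 20°, cos 275°·cos 20°, −sin 20°), v₂ = (sin 305°·cos 17°, cos 305°·cos 17°, −sin 17°).
Cross product v₁ × v₂ gives the pole to the plane: n ∝ (-0.164, 0.006, 0.449).
True dip = arccos(n_z / |n|) = arccos(0.9395) = 20.0°.
Dip direction = azimuth of (n_x, n_y) = atan2(-0.164, 0.006) = 272°.

true dip 20°, dip direction 270°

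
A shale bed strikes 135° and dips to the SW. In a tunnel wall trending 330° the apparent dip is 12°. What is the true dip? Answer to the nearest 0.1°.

The section is 15° from the strike.
tan δ = tan α / sin β = tan 12° / sin 15° = 0.2126 / 0.2588 = 0.8213
δ = arctan(0.8213) = 39.39°

39.4°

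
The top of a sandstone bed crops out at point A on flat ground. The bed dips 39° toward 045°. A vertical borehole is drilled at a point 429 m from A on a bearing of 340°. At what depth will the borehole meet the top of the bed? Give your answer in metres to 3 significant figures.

147 m

The hole lies 65° from the dip direction, so the down-dip offset is 429 × cos 65° = 181.30 m.
Depth = down-dip offset × tan(dip) = 181.30 × tan 39° = 181.30 × 0.8098
Depth = 146.82 m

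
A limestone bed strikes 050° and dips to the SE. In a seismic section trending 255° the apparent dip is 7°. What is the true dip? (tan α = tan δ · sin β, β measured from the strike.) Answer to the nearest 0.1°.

The section is 25° from the strike.
tan(true dip) = tan 7° / sin 25° = 0.2905
true dip = arctan 0.2905 = 16.20°

16.2°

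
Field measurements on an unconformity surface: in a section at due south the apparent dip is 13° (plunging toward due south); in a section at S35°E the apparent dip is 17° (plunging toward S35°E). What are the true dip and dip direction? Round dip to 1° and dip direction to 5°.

The two traces are lines in the plane: v₁ = (sin 180°·cos 13°, cos 180°·cos 13°, −sin 13°), v₂ = (sin 145°·cos 17°, cos 145°·cos 17°, −sin 17°).
Cross product v₁ × v₂ gives the pole to the plane: n ∝ (0.109, -0.123, 0.534).
True dip = arccos(n_z / |n|) = arccos(0.9558) = 17.1°.
The horizontal component of n points toward azimuth atan2(n_x, n_y) = 139°, the dip direction.

true dip 17°, dip direction 140°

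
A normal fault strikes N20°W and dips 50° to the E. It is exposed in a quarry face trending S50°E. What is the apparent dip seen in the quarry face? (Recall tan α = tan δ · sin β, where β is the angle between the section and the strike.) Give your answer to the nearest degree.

The section lies 30° from the strike.
tan(apparent dip) = tan 50° · sin 30° = 0.5959
α = arctan(0.5959) = 30.79°

31°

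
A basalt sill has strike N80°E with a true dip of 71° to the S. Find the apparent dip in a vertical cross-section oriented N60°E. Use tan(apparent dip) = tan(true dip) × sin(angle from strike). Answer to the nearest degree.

The section lies 20° from the strike.
tan(apparent dip) = tan 71° · sin 20° = 0.9933
α = arctan(0.9933) = 44.81°

45°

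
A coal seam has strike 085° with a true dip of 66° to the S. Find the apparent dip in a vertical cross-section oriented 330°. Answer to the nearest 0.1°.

63.8°

The strike is 085° and the section trends 330°; the acute angle between them is β = 65°.
tan α = tan 66° × sin 65° = 2.2460 × 0.9063 = 2.0356
α = arctan(2.0356) = 63.84°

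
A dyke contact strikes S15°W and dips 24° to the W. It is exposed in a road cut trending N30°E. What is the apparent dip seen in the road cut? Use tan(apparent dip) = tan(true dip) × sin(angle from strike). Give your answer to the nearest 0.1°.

The section lies 15° from the strike.
tan(apparent dip) = tan 24° · sin 15° = 0.1152
apparent dip = arctan 0.1152 = 6.57°

6.6°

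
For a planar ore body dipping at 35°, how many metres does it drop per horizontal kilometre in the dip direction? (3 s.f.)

drop per km = 1000 × tan 35° = 1000 × 0.7002

700 m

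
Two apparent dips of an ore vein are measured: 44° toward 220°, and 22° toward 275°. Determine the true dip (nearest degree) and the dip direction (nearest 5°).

Represent each trace as a vector plunging at its apparent dip toward its trend (east-north-up frame): v₁ = (-0.462, -0.551, -0.695), v₂ = (-0.924, 0.081, -0.375).
n = v₁ × v₂ = (-0.263, -0.468, 0.546) (taken with n_z > 0).
True dip = arccos(n_z / |n|) = arccos(0.7132) = 44.5°.
Dip direction = atan2(-0.263, -0.468) = 209° (azimuth of n's horizontal projection).

true dip 45°, dip direction 210°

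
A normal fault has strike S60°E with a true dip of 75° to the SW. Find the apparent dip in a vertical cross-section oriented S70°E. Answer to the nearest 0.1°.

32.9°

The section lies 10° from the strike.
tan α = tan 75° × sin 10° = 3.7321 × 0.1736 = 0.6481
apparent dip = arctan 0.6481 = 32.95°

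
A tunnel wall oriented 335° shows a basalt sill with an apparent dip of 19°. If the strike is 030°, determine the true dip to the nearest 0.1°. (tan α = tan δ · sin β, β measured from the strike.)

β = acute angle between strike 030° and section 335° = 55°.
tan(true dip) = tan 19° / sin 55° = 0.4203
true dip = arctan 0.4203 = 22.80°

22.8°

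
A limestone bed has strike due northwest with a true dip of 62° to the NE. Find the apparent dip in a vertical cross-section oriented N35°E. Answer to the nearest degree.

62°

The strike is due northwest and the section trends N35°E; the acute angle between them is β = 80°.
tan α = tan 62° × sin 80° = 1.8807 × 0.9848 = 1.8522
α = arctan(1.8522) = 61.63°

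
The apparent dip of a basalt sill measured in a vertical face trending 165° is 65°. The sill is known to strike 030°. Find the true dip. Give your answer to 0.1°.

β = acute angle between strike 030° and section 165° = 45°.
tan δ = tan α / sin β = tan 65° / sin 45° = 2.1445 / 0.7071 = 3.0328
δ = arctan(3.0328) = 71.75°

71.8°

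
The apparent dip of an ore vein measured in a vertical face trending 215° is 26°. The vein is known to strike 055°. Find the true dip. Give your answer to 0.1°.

55.0°

The section is 20° from the strike.
tan δ = tan α / sin β = tan 26° / sin 20° = 0.4877 / 0.3420 = 1.4260
true dip = arctan 1.4260 = 54.96°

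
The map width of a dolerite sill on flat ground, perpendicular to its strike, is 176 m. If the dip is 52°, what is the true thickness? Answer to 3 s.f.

139 m

True thickness t = w · sin(dip) = 176 × sin 52°
t = 176 × 0.7880 = 138.690 m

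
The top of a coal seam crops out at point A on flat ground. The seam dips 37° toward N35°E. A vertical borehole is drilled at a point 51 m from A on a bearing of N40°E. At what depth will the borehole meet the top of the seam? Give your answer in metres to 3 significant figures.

The hole lies 5° from the dip direction, so the down-dip offset is 51 × cos 5° = 50.81 m.
Depth = down-dip offset × tan(dip) = 50.81 × tan 37° = 50.81 × 0.7536
Depth = 38.29 m

38.3 m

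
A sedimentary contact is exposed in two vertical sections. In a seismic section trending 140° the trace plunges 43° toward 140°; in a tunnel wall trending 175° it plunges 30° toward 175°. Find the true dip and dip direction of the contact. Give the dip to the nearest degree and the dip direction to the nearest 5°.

true dip 45°, dip direction 120°

Represent each trace as a vector plunging at its apparent dip toward its trend (east-north-up frame): v₁ = (0.470, -0.560, -0.682), v₂ = (0.075, -0.863, -0.500).
Cross product v₁ × v₂ gives the pole to the plane: n ∝ (0.308, -0.184, 0.363).
tan δ = √(n_x²+n_y²)/n_z = 0.359/0.363, so δ = 44.6°.
Dip direction = atan2(0.308, -0.184) = 121° (azimuth of n's horizontal projection).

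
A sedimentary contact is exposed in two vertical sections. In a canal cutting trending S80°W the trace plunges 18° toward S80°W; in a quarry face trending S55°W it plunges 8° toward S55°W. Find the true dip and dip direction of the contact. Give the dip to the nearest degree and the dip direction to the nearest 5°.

Represent each trace as a vector plunging at its apparent dip toward its trend (east-north-up frame): v₁ = (-0.937, -0.165, -0.309), v₂ = (-0.811, -0.568, -0.139).
The plane normal is n = v₁ × v₂ ∝ (-0.153, 0.120, 0.398).
True dip = arccos(n_z / |n|) = arccos(0.8987) = 26.0°.
Dip direction = atan2(-0.153, 0.120) = 308° (azimuth of n's horizontal projection).

true dip 26°, dip direction 310°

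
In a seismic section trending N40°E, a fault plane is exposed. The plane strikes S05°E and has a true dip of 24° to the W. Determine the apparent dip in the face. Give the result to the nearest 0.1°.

17.5°

The section lies 45° from the strike.
tan α = tan 24° × sin 45° = 0.4452 × 0.7071 = 0.3148
apparent dip = arctan 0.3148 = 17.48°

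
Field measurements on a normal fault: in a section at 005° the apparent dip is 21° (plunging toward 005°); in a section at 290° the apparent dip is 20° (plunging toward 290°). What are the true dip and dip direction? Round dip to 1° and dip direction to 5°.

true dip 25°, dip direction 330°

Each apparent-dip line lies in the plane. As unit vectors (x east, y north, z up), v₁ plunges 21°→005° and v₂ plunges 20°→290°.
Cross product v₁ × v₂ gives the pole to the plane: n ∝ (-0.203, 0.344, 0.847).
tan δ = √(n_x²+n_y²)/n_z = 0.400/0.847, so δ = 25.2°.
Dip direction = azimuth of (n_x, n_y) = atan2(-0.203, 0.344) = 329°.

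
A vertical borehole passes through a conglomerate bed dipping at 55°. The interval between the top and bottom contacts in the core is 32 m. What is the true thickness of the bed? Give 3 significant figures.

18.4 m

True thickness t = h · cos(dip) = 32 × cos 55°
t = 32 × 0.5736 = 18.354 m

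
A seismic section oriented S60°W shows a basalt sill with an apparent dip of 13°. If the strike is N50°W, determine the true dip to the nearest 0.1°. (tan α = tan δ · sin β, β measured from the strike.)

13.8°

β = acute angle between strike N50°W and section S60°W = 70°.
tan(true dip) = tan 13° / sin 70° = 0.2457
δ = arctan(0.2457) = 13.80°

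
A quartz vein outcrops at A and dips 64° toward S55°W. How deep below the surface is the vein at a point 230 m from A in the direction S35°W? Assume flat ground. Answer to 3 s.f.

The hole lies 20° from the dip direction, so the down-dip offset is 230 × cos 20° = 216.13 m.
Depth = down-dip offset × tan(dip) = 216.13 × tan 64° = 216.13 × 2.0503
Depth = 443.13 m

443 m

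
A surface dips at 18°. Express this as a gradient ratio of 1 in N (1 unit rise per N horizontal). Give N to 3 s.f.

1 in 3.08

1 : N means tan θ = 1/N, so N = 1/tan 18° = 1/0.3249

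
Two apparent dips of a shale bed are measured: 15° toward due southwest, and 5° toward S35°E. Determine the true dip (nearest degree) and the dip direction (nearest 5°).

true dip 15°, dip direction 215°

Represent each trace as a vector plunging at its apparent dip toward its trend (east-north-up frame): v₁ = (-0.683, -0.683, -0.259), v₂ = (0.571, -0.816, -0.087).
The plane normal is n = v₁ × v₂ ∝ (-0.152, -0.207, 0.948).
Dip δ = arctan(|n_h|/n_z) = arctan(0.257/0.948) = 15.2°.
Dip direction = azimuth of (n_x, n_y) = atan2(-0.152, -0.207) = 216°.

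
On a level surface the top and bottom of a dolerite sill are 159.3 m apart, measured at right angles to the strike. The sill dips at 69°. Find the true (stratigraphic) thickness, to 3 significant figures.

True thickness t = w · sin(dip) = 159.3 × sin 69°
t = 159.3 × 0.9336 = 148.719 m

149 m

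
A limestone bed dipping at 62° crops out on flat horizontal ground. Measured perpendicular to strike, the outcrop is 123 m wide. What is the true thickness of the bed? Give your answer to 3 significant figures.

True thickness t = w · sin(dip) = 123 × sin 62°
t = 123 × 0.8829 = 108.603 m

109 m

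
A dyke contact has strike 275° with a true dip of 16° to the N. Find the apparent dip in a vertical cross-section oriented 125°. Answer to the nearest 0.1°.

8.2°

The strike is 275° and the section trends 125°; the acute angle between them is β = 30°.
tan(apparent dip) = tan 16° · sin 30° = 0.1434
apparent dip = arctan 0.1434 = 8.16°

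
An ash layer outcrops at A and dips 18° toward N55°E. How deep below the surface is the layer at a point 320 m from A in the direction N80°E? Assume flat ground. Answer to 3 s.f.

94.2 m

The hole lies 25° from the dip direction, so the down-dip offset is 320 × cos 25° = 290.02 m.
Depth = down-dip offset × tan(dip) = 290.02 × tan 18° = 290.02 × 0.3249
Depth = 94.23 m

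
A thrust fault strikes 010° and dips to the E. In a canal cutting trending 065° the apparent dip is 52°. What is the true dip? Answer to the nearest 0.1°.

β = acute angle between strike 010° and section 065° = 55°.
tan(true dip) = tan 52° / sin 55° = 1.5625
true dip = arctan 1.5625 = 57.38°

57.4°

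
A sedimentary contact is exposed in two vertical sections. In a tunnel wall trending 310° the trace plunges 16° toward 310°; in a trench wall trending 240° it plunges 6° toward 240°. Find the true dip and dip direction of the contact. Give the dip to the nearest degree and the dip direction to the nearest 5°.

Represent each trace as a vector plunging at its apparent dip toward its trend (east-north-up frame): v₁ = (-0.736, 0.618, -0.276), v₂ = (-0.861, -0.497, -0.105).
Cross product v₁ × v₂ gives the pole to the plane: n ∝ (-0.202, 0.160, 0.898).
True dip = arccos(n_z / |n|) = arccos(0.9612) = 16.0°.
Dip direction = atan2(-0.202, 0.160) = 309° (azimuth of n's horizontal projection).

true dip 16°, dip direction 310°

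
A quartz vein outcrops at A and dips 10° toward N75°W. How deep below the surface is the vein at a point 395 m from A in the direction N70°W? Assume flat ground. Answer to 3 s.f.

The hole lies 5° from the dip direction, so the down-dip offset is 395 × cos 5° = 393.50 m.
Depth = down-dip offset × tan(dip) = 393.50 × tan 10° = 393.50 × 0.1763
Depth = 69.38 m

69.4 m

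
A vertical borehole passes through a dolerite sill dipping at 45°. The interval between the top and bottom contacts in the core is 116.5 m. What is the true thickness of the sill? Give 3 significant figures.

82.4 m

True thickness t = h · cos(dip) = 116.5 × cos 45°
t = 116.5 × 0.7071 = 82.378 m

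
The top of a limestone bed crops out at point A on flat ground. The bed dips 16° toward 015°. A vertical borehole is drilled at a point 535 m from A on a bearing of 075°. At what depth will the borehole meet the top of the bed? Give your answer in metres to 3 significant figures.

76.7 m

The hole lies 60° from the dip direction, so the down-dip offset is 535 × cos 60° = 267.50 m.
Depth = down-dip offset × tan(dip) = 267.50 × tan 16° = 267.50 × 0.2867
Depth = 76.70 m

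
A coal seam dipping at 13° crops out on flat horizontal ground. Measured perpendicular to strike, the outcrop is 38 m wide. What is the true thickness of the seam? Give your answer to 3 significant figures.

True thickness t = w · sin(dip) = 38 × sin 13°
t = 38 × 0.2250 = 8.548 m

8.55 m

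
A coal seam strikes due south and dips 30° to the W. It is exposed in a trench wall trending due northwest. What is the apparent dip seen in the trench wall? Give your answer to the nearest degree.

22°

The section lies 45° from the strike.
tan(apparent dip) = tan 30° · sin 45° = 0.4082
α = arctan(0.4082) = 22.21°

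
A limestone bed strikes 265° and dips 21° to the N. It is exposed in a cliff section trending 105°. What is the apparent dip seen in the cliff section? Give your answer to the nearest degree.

7°

The section lies 20° from the strike.
tan α = tan 21° × sin 20° = 0.3839 × 0.3420 = 0.1313
apparent dip = arctan 0.1313 = 7.48°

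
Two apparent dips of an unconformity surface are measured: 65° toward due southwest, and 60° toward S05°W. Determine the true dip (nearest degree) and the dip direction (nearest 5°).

Each apparent-dip line lies in the plane. As unit vectors (x east, y north, z up), v₁ plunges 65°→due southwest and v₂ plunges 60°→S05°W.
n = v₁ × v₂ = (-0.193, -0.219, 0.136) (taken with n_z > 0).
True dip = arccos(n_z / |n|) = arccos(0.4219) = 65.0°.
Dip direction = azimuth of (n_x, n_y) = atan2(-0.193, -0.219) = 221°.

true dip 65°, dip direction 220°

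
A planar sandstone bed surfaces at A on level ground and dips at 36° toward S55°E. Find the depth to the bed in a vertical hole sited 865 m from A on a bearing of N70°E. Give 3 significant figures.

360 m

The hole lies 55° from the dip direction, so the down-dip offset is 865 × cos 55° = 496.14 m.
Depth = down-dip offset × tan(dip) = 496.14 × tan 36° = 496.14 × 0.7265
Depth = 360.47 m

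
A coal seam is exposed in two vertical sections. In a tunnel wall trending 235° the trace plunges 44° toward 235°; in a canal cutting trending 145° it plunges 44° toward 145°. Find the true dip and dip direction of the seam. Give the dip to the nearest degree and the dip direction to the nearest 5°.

Each apparent-dip line lies in the plane. As unit vectors (x east, y north, z up), v₁ plunges 44°→235° and v₂ plunges 44°→145°.
Cross product v₁ × v₂ gives the pole to the plane: n ∝ (-0.123, -0.696, 0.517).
tan δ = √(n_x²+n_y²)/n_z = 0.707/0.517, so δ = 53.8°.
Dip direction = azimuth of (n_x, n_y) = atan2(-0.123, -0.696) = 190°.

true dip 54°, dip direction 190°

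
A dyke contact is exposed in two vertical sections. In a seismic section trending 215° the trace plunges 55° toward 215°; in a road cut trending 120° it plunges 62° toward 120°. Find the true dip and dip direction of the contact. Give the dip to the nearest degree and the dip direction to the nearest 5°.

true dip 68°, dip direction 160°

Represent each trace as a vector plunging at its apparent dip toward its trend (east-north-up frame): v₁ = (-0.329, -0.470, -0.819), v₂ = (0.407, -0.235, -0.883).
Cross product v₁ × v₂ gives the pole to the plane: n ∝ (0.223, -0.624, 0.268).
tan δ = √(n_x²+n_y²)/n_z = 0.662/0.268, so δ = 67.9°.
Dip direction = azimuth of (n_x, n_y) = atan2(0.223, -0.624) = 160°.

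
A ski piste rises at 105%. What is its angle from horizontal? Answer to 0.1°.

tan θ = 105/100 = 1.0500
θ = arctan(1.0500) = 46.40°

46.4°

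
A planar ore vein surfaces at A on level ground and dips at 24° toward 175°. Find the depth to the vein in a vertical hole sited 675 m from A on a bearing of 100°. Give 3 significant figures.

77.8 m

The hole lies 75° from the dip direction, so the down-dip offset is 675 × cos 75° = 174.70 m.
Depth = down-dip offset × tan(dip) = 174.70 × tan 24° = 174.70 × 0.4452
Depth = 77.78 m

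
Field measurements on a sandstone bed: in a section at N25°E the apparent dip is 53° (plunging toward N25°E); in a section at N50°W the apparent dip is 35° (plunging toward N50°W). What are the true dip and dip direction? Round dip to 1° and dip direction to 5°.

The two traces are lines in the plane: v₁ = (sin 25°·cos 53°, cos 25°·cos 53°, −sin 53°), v₂ = (sin 310°·cos 35°, cos 310°·cos 35°, −sin 35°).
Cross product v₁ × v₂ gives the pole to the plane: n ∝ (0.108, 0.647, 0.476).
tan δ = √(n_x²+n_y²)/n_z = 0.656/0.476, so δ = 54.0°.
Dip direction = azimuth of (n_x, n_y) = atan2(0.108, 0.647) = 9°.

true dip 54°, dip direction 010°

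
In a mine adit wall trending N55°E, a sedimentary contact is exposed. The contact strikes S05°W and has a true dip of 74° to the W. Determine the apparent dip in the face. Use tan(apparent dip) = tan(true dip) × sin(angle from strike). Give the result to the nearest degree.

The section lies 50° from the strike.
tan(apparent dip) = tan 74° · sin 50° = 2.6715
α = arctan(2.6715) = 69.48°

69°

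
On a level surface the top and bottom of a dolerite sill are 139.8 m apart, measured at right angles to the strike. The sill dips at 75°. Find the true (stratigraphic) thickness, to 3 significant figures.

135 m

True thickness t = w · sin(dip) = 139.8 × sin 75°
t = 139.8 × 0.9659 = 135.036 m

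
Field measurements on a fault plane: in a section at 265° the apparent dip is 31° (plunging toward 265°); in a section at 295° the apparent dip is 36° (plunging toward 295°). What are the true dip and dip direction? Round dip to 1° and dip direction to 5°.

Represent each trace as a vector plunging at its apparent dip toward its trend (east-north-up frame): v₁ = (-0.854, -0.075, -0.515), v₂ = (-0.733, 0.342, -0.588).
The plane normal is n = v₁ × v₂ ∝ (-0.220, 0.124, 0.347).
Dip δ = arctan(|n_h|/n_z) = arctan(0.253/0.347) = 36.1°.
Dip direction = atan2(-0.220, 0.124) = 299° (azimuth of n's horizontal projection).

true dip 36°, dip direction 300°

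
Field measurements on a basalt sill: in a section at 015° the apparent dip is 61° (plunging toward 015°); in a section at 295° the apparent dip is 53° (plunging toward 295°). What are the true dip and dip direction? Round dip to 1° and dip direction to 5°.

The two traces are lines in the plane: v₁ = (sin 15°·cos 61°, cos 15°·cos 61°, −sin 61°), v₂ = (sin 295°·cos 53°, cos 295°·cos 53°, −sin 53°).
n = v₁ × v₂ = (-0.152, 0.577, 0.287) (taken with n_z > 0).
tan δ = √(n_x²+n_y²)/n_z = 0.597/0.287, so δ = 64.3°.
Dip direction = atan2(-0.152, 0.577) = 345° (azimuth of n's horizontal projection).

true dip 64°, dip direction 345°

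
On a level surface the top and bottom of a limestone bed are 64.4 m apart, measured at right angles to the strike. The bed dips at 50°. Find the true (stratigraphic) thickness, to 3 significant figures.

True thickness t = w · sin(dip) = 64.4 × sin 50°
t = 64.4 × 0.7660 = 49.333 m

49.3 m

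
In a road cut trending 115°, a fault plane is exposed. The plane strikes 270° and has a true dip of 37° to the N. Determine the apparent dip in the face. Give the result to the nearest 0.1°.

The section lies 25° from the strike.
tan(apparent dip) = tan 37° · sin 25° = 0.3185
apparent dip = arctan 0.3185 = 17.66°

17.7°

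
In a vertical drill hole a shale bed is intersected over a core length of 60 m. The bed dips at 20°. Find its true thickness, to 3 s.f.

True thickness t = h · cos(dip) = 60 × cos 20°
t = 60 × 0.9397 = 56.382 m

56.4 m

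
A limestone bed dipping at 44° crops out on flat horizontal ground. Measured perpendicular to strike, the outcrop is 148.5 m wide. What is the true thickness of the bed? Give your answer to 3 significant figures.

103 m

True thickness t = w · sin(dip) = 148.5 × sin 44°
t = 148.5 × 0.6947 = 103.157 m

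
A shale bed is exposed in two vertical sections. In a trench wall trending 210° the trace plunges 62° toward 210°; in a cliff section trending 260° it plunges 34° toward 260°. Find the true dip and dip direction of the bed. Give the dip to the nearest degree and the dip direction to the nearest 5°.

true dip 64°, dip direction 190°

Each apparent-dip line lies in the plane. As unit vectors (x east, y north, z up), v₁ plunges 62°→210° and v₂ plunges 34°→260°.
The plane normal is n = v₁ × v₂ ∝ (-0.100, -0.590, 0.298).
True dip = arccos(n_z / |n|) = arccos(0.4462) = 63.5°.
Dip direction = azimuth of (n_x, n_y) = atan2(-0.100, -0.590) = 190°.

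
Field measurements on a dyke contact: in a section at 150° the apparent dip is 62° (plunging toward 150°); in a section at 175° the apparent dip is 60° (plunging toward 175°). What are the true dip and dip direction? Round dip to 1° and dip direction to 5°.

true dip 62°, dip direction 150°

The two traces are lines in the plane: v₁ = (sin 150°·cos 62°, cos 150°·cos 62°, −sin 62°), v₂ = (sin 175°·cos 60°, cos 175°·cos 60°, −sin 60°).
The plane normal is n = v₁ × v₂ ∝ (0.088, -0.165, 0.099).
tan δ = √(n_x²+n_y²)/n_z = 0.187/0.099, so δ = 62.0°.
The horizontal component of n points toward azimuth atan2(n_x, n_y) = 152°, the dip direction.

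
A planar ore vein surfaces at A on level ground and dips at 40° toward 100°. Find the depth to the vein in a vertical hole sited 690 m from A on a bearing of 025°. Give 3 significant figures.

The hole lies 75° from the dip direction, so the down-dip offset is 690 × cos 75° = 178.59 m.
Depth = down-dip offset × tan(dip) = 178.59 × tan 40° = 178.59 × 0.8391
Depth = 149.85 m

150 m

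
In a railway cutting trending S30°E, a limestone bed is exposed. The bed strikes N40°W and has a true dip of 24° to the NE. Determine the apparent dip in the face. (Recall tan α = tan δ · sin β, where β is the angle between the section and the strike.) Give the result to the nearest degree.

The strike is N40°W and the section trends S30°E; the acute angle between them is β = 10°.
tan(apparent dip) = tan 24° · sin 10° = 0.0773
α = arctan(0.0773) = 4.42°

4°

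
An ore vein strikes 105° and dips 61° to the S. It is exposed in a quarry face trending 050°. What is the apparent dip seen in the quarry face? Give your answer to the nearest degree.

56°

The strike is 105° and the section trends 050°; the acute angle between them is β = 55°.
tan α = tan 61° × sin 55° = 1.8040 × 0.8192 = 1.4778
α = arctan(1.4778) = 55.91°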